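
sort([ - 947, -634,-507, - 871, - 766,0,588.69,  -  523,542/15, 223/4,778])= [  -  947, - 871,-766, - 634,-523,  -  507,0, 542/15, 223/4,  588.69, 778 ]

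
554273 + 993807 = 1548080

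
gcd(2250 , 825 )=75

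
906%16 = 10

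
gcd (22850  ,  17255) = 5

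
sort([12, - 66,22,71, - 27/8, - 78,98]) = [  -  78, - 66, - 27/8,12, 22,71, 98 ] 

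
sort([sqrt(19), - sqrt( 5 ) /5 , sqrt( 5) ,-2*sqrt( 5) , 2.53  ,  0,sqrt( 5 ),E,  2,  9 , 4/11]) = [  -  2 * sqrt( 5),-sqrt( 5)/5 , 0,  4/11,2 , sqrt( 5), sqrt( 5)  ,  2.53,E, sqrt( 19),9]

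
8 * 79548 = 636384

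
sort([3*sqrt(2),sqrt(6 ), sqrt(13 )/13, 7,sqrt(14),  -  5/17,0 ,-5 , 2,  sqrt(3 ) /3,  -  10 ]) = [- 10, - 5, - 5/17 , 0,  sqrt(  13) /13,  sqrt(3 ) /3, 2,sqrt ( 6 ),sqrt( 14 ), 3*sqrt( 2),7] 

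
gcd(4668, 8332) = 4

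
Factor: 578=2^1*17^2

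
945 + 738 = 1683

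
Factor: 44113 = 31^1*1423^1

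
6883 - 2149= 4734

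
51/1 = 51 = 51.00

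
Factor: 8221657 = 8221657^1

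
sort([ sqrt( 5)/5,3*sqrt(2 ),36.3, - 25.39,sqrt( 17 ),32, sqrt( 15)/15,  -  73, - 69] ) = [ - 73, -69, - 25.39,sqrt( 15 )/15, sqrt( 5 ) /5 , sqrt( 17),3*sqrt( 2),32, 36.3]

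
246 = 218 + 28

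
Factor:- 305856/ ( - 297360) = 2^2*3^2*5^( - 1 )*7^( - 1 ) = 36/35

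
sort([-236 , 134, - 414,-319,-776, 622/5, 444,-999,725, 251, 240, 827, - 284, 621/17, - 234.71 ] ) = [ - 999,-776, - 414, - 319, - 284, - 236 ,-234.71, 621/17, 622/5,  134, 240,251 , 444,725, 827]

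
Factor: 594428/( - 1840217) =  - 2^2 *173^1*769^( - 1)*859^1*  2393^( - 1) 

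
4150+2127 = 6277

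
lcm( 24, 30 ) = 120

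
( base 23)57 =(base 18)6e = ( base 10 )122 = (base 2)1111010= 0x7A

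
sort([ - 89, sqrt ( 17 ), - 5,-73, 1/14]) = [ - 89, - 73,-5,  1/14, sqrt(17) ]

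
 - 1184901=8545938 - 9730839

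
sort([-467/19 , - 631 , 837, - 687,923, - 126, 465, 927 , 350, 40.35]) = [ - 687 , - 631, - 126, - 467/19 , 40.35, 350,  465,837,923, 927 ] 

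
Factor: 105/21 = 5^1 = 5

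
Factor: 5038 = 2^1*11^1*229^1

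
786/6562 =393/3281 = 0.12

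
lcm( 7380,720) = 29520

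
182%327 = 182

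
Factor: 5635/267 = 3^(  -  1)*5^1*7^2  *  23^1*89^(-1) 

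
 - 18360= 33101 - 51461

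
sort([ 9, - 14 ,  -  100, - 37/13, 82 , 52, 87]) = [ - 100, - 14 , - 37/13, 9, 52,82,87 ] 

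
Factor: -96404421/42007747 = - 3^1*29^(  -  1)*53^( - 1)*151^(- 1)*181^( - 1)*3889^1*8263^1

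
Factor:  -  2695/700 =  - 2^( - 2)* 5^ (  -  1) * 7^1*11^1= - 77/20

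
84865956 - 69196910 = 15669046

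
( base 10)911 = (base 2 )1110001111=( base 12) 63b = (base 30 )10B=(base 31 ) tc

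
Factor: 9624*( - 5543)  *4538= - 2^4*3^1*23^1 * 241^1*401^1 * 2269^1 = - 242083385616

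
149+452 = 601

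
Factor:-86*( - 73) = 2^1*43^1*73^1 = 6278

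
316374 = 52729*6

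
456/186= 2 + 14/31 = 2.45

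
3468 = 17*204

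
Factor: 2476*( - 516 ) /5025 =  - 2^4*5^(-2 )*43^1*67^(-1)*619^1 = - 425872/1675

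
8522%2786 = 164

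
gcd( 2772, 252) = 252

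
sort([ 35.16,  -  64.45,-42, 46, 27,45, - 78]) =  [- 78, - 64.45,-42, 27,35.16 , 45, 46 ] 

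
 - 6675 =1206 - 7881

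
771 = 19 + 752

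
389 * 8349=3247761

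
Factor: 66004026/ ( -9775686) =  - 11000671/1629281= - 11^1*79^1*12659^1*1629281^( - 1)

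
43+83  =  126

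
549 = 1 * 549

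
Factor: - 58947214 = -2^1*1831^1 * 16097^1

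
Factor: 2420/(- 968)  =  -2^(  -  1)*5^1 = - 5/2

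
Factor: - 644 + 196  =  -448=-  2^6*7^1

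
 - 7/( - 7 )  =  1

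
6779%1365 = 1319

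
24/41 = 24/41 = 0.59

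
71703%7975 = 7903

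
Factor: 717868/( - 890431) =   -  2^2*173^ (-1 )*197^1*911^1*5147^ ( - 1 )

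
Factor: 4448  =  2^5*139^1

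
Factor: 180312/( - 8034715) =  - 2^3 * 3^1*5^( - 1) *11^1 * 13^( - 1 ) * 71^( - 1) * 683^1 * 1741^(-1 ) 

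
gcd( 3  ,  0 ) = 3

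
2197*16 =35152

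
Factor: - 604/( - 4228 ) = 1/7 =7^ ( - 1 )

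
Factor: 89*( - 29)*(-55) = 141955 = 5^1*11^1*29^1*89^1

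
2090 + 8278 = 10368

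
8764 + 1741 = 10505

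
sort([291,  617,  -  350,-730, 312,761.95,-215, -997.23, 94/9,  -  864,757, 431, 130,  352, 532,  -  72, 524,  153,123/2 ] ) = [-997.23, - 864, - 730, -350, - 215, - 72, 94/9 , 123/2, 130, 153,291,312,352,431, 524,532, 617 , 757,761.95 ] 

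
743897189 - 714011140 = 29886049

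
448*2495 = 1117760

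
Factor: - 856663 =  - 251^1*3413^1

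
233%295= 233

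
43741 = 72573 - 28832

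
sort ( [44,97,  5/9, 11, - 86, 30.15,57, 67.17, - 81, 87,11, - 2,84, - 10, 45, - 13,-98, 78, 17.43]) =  [ - 98,- 86 , - 81, - 13, - 10, -2, 5/9,  11, 11,17.43,30.15 , 44 , 45 , 57,67.17, 78, 84,87, 97]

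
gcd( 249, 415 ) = 83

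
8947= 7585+1362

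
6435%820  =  695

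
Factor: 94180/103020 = 3^( - 1) * 101^(-1)*277^1=277/303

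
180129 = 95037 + 85092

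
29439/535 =29439/535 = 55.03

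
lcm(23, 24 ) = 552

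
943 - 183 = 760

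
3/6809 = 3/6809 = 0.00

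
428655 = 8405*51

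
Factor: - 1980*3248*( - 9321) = 2^6*3^3*5^1*7^1*11^1*13^1*29^1*239^1 = 59943723840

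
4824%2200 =424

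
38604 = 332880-294276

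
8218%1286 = 502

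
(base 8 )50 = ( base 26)1e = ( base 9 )44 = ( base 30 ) 1A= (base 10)40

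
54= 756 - 702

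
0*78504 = 0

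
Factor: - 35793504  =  -2^5*3^2*37^1*3359^1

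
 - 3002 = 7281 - 10283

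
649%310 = 29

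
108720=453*240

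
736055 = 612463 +123592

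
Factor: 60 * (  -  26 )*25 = -39000 = - 2^3*3^1 * 5^3*13^1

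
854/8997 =854/8997 =0.09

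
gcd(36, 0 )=36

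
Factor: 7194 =2^1*3^1*11^1*109^1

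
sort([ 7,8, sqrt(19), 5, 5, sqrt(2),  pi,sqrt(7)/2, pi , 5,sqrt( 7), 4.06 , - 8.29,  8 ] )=[ - 8.29, sqrt(7)/2, sqrt( 2),  sqrt ( 7), pi, pi, 4.06 , sqrt (19), 5, 5, 5,7, 8, 8 ]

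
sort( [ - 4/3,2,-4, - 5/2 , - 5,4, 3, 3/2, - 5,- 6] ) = [ - 6, - 5,-5 , - 4 , - 5/2, - 4/3,3/2, 2, 3, 4 ] 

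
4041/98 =4041/98= 41.23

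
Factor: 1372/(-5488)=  - 2^( - 2) = -  1/4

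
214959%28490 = 15529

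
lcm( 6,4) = 12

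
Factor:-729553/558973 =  - 11^1 * 29^1*2287^1*558973^ ( - 1)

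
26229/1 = 26229= 26229.00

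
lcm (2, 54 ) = 54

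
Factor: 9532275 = 3^1 * 5^2*149^1*853^1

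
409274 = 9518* 43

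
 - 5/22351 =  - 1 + 22346/22351=- 0.00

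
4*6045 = 24180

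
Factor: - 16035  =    -  3^1*5^1*1069^1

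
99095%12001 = 3087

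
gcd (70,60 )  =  10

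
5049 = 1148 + 3901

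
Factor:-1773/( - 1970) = 2^( - 1 )*3^2*5^ ( - 1) = 9/10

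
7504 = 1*7504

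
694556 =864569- 170013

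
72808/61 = 1193  +  35/61 = 1193.57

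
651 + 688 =1339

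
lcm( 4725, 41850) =292950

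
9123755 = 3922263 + 5201492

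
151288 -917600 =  - 766312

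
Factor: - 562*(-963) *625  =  338253750  =  2^1*3^2 * 5^4* 107^1*281^1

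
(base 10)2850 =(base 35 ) 2BF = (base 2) 101100100010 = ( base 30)350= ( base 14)1078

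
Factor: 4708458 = 2^1*3^2 *261581^1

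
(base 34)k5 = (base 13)409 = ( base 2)1010101101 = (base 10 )685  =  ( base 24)14D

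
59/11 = 59/11= 5.36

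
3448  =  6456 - 3008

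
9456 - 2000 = 7456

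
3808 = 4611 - 803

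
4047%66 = 21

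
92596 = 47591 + 45005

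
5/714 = 5/714  =  0.01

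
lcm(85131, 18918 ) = 170262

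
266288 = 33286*8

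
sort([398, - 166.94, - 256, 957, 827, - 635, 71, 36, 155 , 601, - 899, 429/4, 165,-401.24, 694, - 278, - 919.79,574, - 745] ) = [ - 919.79, - 899,-745, - 635, - 401.24, - 278,-256, - 166.94, 36, 71, 429/4,155, 165,  398,574,601, 694, 827 , 957 ] 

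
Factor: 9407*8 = 75256 = 2^3*23^1*409^1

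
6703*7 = 46921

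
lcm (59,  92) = 5428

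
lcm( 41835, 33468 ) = 167340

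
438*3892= 1704696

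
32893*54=1776222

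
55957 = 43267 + 12690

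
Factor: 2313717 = 3^1*7^1*17^1*6481^1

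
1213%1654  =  1213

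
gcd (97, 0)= 97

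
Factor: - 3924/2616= -3/2 = - 2^ ( - 1)*3^1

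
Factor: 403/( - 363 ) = - 3^( - 1 )*11^( - 2 ) * 13^1*31^1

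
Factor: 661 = 661^1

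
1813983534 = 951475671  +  862507863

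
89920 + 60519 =150439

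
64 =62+2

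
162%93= 69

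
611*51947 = 31739617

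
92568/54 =15428/9 = 1714.22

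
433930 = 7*61990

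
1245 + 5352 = 6597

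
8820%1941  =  1056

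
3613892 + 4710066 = 8323958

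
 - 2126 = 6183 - 8309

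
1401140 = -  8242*( - 170 ) 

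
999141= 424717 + 574424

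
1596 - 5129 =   -  3533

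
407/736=407/736  =  0.55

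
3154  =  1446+1708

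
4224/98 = 43+5/49 = 43.10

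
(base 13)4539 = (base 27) D7F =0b10010111010001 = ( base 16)25D1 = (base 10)9681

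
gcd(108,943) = 1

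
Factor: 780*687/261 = 2^2 * 5^1*13^1*29^ ( - 1)*229^1 = 59540/29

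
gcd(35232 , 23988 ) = 12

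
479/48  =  9+ 47/48 = 9.98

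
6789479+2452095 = 9241574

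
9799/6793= 1 + 3006/6793 = 1.44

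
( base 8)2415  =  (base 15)5b3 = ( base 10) 1293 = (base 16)50d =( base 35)11X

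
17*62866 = 1068722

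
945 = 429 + 516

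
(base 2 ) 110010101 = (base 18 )149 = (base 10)405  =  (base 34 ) bv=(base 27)f0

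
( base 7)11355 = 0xB73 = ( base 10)2931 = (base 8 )5563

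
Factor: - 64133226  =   - 2^1*3^2 * 3562957^1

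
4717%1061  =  473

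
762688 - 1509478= - 746790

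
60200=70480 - 10280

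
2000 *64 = 128000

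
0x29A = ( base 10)666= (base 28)NM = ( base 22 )186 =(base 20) 1d6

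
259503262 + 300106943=559610205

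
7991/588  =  7991/588  =  13.59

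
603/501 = 1+ 34/167 = 1.20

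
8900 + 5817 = 14717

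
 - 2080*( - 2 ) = 4160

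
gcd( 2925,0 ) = 2925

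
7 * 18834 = 131838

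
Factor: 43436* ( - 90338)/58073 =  - 3923921368/58073 = - 2^3* 17^1*2657^1*10859^1*58073^( - 1) 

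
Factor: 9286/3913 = 2^1*7^( - 1)*13^( - 1)*43^( - 1 ) * 4643^1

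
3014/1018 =1507/509 = 2.96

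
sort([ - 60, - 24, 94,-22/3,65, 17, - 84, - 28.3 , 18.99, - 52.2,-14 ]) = [ - 84, - 60, - 52.2 , - 28.3, - 24, - 14, -22/3, 17 , 18.99, 65, 94] 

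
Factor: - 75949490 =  - 2^1*5^1 * 7594949^1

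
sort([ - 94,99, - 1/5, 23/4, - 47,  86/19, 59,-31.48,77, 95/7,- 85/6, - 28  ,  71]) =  [ - 94, - 47, - 31.48 , - 28, - 85/6,  -  1/5, 86/19,23/4, 95/7,59,71,  77, 99]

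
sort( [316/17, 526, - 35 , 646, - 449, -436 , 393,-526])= [ - 526,-449, - 436, - 35 , 316/17,393 , 526,646] 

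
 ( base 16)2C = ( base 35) 19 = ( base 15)2e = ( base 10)44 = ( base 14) 32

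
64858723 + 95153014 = 160011737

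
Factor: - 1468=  -2^2 * 367^1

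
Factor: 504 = 2^3*3^2 * 7^1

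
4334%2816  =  1518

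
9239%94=27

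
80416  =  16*5026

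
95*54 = 5130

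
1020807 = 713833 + 306974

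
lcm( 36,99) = 396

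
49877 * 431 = 21496987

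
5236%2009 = 1218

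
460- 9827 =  - 9367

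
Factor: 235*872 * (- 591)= -2^3*3^1*5^1*47^1*109^1*197^1 = - 121107720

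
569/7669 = 569/7669 = 0.07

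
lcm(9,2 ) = 18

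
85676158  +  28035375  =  113711533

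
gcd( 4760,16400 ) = 40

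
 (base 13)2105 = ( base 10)4568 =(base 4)1013120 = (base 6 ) 33052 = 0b1000111011000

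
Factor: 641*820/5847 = 2^2 * 3^(-1)*5^1*41^1*641^1*1949^( - 1)  =  525620/5847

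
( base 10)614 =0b1001100110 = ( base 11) 509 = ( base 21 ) 185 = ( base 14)31c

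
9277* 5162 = 47887874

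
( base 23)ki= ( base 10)478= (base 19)163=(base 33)EG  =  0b111011110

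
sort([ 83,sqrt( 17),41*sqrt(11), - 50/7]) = [ - 50/7 , sqrt(17 ) , 83,41* sqrt(11) ]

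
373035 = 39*9565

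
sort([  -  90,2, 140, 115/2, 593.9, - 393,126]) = [ - 393, - 90, 2,  115/2,126,140,593.9 ]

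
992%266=194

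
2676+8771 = 11447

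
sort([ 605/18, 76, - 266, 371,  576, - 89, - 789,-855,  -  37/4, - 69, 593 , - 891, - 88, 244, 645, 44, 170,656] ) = [ - 891, - 855,  -  789, - 266,-89,-88,-69,  -  37/4, 605/18,44, 76, 170, 244,371, 576,  593, 645, 656] 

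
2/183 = 2/183 = 0.01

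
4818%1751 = 1316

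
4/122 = 2/61 = 0.03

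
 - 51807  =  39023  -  90830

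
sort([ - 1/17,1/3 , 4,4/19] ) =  [-1/17,4/19 , 1/3,  4]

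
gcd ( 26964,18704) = 28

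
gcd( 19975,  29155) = 85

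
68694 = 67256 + 1438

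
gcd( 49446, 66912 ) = 246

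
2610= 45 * 58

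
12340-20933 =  - 8593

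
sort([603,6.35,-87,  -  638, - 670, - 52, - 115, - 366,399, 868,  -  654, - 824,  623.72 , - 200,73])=[  -  824, - 670, - 654, -638,- 366,-200,  -  115 , - 87, - 52, 6.35,73, 399,603 , 623.72,868 ]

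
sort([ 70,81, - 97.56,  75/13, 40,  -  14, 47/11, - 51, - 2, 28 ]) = [ - 97.56, - 51,- 14, - 2 , 47/11, 75/13, 28 , 40,70, 81]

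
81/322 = 81/322 = 0.25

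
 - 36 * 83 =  - 2988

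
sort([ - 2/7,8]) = [ - 2/7,8]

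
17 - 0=17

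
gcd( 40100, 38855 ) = 5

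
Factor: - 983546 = - 2^1 *491773^1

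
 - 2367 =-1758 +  - 609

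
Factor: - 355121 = -13^1*  59^1*463^1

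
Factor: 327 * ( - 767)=- 3^1*13^1*59^1*109^1 = - 250809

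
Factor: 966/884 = 483/442 = 2^( - 1)*3^1*7^1*13^( -1)*17^(-1)*23^1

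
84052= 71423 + 12629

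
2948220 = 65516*45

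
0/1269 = 0 = 0.00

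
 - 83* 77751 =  - 6453333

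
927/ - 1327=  - 927/1327 = -  0.70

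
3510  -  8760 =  - 5250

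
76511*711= 54399321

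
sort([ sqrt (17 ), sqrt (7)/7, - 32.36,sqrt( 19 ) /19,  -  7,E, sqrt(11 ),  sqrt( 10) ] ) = [ - 32.36, - 7, sqrt( 19 ) /19,  sqrt( 7)/7,E,sqrt( 10 ) , sqrt( 11 ), sqrt ( 17) ] 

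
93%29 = 6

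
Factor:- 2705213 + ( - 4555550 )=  - 7260763 = -1867^1*3889^1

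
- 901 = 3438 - 4339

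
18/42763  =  18/42763 = 0.00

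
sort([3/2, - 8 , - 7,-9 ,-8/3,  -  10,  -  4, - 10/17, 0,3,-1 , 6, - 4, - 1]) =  [- 10,  -  9,-8, - 7, - 4, - 4,  -  8/3,-1 , - 1,-10/17 , 0, 3/2, 3, 6 ] 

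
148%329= 148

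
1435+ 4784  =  6219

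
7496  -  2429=5067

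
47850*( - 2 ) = - 95700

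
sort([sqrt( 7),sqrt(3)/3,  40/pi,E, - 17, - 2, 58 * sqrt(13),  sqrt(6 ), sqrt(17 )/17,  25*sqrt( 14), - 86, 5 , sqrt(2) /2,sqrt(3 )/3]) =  [ - 86,-17,-2, sqrt (17 )/17 , sqrt ( 3)/3 , sqrt (3)/3 , sqrt(2)/2, sqrt(6 ), sqrt( 7 ), E,5,  40/pi , 25 * sqrt(14), 58 * sqrt( 13 )]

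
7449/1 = 7449 = 7449.00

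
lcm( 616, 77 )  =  616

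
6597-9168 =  - 2571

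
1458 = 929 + 529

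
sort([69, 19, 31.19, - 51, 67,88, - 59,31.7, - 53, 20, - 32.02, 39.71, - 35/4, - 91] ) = [  -  91,-59, - 53,-51, - 32.02, - 35/4,  19,20,31.19,31.7, 39.71,67, 69,88] 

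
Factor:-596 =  - 2^2*149^1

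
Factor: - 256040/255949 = -2^3*5^1*19^(-2 )*37^1*173^1*709^( - 1 )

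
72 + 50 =122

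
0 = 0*37401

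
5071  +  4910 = 9981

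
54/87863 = 54/87863 = 0.00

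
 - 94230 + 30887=  -  63343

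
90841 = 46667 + 44174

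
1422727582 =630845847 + 791881735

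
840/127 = 840/127 = 6.61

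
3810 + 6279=10089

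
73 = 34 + 39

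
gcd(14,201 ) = 1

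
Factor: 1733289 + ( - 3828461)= - 2^2*523793^1 =- 2095172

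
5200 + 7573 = 12773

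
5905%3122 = 2783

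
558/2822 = 279/1411  =  0.20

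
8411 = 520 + 7891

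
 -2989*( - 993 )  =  2968077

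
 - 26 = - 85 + 59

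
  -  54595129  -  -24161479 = -30433650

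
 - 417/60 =-7+1/20 = - 6.95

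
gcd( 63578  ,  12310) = 2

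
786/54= 14+5/9=14.56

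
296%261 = 35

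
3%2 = 1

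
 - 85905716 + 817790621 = 731884905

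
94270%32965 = 28340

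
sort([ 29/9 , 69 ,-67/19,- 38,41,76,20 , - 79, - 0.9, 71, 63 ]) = [-79 , - 38, - 67/19, - 0.9, 29/9,  20, 41,63, 69 , 71, 76]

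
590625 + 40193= 630818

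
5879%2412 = 1055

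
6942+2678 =9620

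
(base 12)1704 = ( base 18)884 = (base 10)2740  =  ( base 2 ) 101010110100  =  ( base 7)10663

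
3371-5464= - 2093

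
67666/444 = 33833/222 = 152.40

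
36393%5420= 3873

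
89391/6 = 29797/2 = 14898.50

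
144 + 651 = 795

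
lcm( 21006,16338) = 147042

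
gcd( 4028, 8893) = 1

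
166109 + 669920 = 836029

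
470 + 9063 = 9533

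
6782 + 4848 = 11630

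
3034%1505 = 24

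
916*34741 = 31822756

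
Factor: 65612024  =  2^3 * 101^1*81203^1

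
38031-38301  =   -270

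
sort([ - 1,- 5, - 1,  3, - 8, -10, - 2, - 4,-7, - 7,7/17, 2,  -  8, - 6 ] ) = [ - 10, - 8, - 8,  -  7 , -7,- 6, -5, -4, - 2, -1, - 1,  7/17,2, 3]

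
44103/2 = 22051 + 1/2 = 22051.50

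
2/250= 1/125=0.01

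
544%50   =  44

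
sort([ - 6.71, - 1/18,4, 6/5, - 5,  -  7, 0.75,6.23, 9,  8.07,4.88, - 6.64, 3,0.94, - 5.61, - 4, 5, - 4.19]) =[ - 7,-6.71 ,  -  6.64,  -  5.61 , - 5, - 4.19, - 4, - 1/18, 0.75,0.94, 6/5,3, 4, 4.88, 5, 6.23, 8.07,9]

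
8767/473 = 797/43 = 18.53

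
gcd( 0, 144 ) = 144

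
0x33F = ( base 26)15p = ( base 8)1477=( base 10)831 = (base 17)2ef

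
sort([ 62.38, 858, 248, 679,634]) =[ 62.38,248 , 634, 679,858]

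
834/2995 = 834/2995 = 0.28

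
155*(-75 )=-11625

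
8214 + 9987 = 18201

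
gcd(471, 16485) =471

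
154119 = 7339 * 21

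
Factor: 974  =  2^1*487^1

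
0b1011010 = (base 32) 2Q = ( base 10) 90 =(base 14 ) 66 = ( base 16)5A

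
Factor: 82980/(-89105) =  - 16596/17821  =  - 2^2*3^2 * 71^(-1)*251^( - 1 )*461^1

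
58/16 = 3 + 5/8 = 3.62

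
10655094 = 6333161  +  4321933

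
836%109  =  73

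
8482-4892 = 3590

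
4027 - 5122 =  - 1095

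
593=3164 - 2571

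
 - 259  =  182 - 441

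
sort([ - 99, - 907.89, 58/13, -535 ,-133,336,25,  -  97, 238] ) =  [  -  907.89, - 535,  -  133,  -  99,- 97, 58/13,25 , 238,336 ]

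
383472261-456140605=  - 72668344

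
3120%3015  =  105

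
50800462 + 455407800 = 506208262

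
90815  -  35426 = 55389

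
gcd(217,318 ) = 1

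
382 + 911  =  1293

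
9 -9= 0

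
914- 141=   773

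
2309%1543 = 766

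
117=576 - 459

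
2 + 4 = 6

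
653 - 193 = 460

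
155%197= 155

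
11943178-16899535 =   -  4956357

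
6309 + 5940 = 12249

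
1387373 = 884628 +502745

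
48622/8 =24311/4 = 6077.75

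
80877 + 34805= 115682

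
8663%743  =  490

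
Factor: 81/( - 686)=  - 2^( - 1 ) * 3^4*7^( - 3 ) 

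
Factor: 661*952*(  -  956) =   -  2^5*7^1*17^1*239^1*661^1 = - 601584032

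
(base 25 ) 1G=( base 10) 41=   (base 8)51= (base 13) 32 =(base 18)25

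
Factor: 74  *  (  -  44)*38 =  - 123728 = -  2^4*11^1*19^1*37^1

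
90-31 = 59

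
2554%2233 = 321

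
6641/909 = 7+278/909 = 7.31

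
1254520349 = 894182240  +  360338109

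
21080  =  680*31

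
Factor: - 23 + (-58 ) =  - 3^4 = - 81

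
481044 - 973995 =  - 492951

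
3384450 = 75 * 45126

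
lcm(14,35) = 70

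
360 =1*360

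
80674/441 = 80674/441 = 182.93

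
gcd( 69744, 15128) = 8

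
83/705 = 83/705 = 0.12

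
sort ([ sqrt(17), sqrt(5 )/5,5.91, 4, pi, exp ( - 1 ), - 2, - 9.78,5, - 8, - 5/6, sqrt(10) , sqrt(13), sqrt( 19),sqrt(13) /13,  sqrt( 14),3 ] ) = [ - 9.78, - 8, - 2, - 5/6,sqrt(13)/13,exp ( - 1 ), sqrt( 5 ) /5, 3,pi,sqrt( 10),sqrt (13), sqrt(14 ),4, sqrt(17),sqrt(19 ),5,5.91] 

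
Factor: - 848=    - 2^4*53^1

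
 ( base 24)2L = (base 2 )1000101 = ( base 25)2j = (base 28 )2D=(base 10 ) 69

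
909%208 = 77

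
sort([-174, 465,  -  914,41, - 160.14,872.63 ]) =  [-914, - 174, - 160.14,  41,  465 , 872.63]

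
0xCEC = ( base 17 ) B7A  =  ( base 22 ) 6i8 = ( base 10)3308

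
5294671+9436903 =14731574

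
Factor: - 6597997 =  - 7^2*19^2*373^1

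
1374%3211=1374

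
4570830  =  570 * 8019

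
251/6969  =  251/6969 = 0.04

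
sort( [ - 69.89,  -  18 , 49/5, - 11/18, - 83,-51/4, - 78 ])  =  [ - 83, - 78, - 69.89 , - 18, - 51/4, - 11/18,49/5] 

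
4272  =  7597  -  3325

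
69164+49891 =119055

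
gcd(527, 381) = 1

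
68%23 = 22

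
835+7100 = 7935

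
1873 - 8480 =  - 6607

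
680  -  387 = 293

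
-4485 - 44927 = -49412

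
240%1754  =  240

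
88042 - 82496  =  5546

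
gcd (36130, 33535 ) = 5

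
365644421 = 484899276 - 119254855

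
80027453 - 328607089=-248579636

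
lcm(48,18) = 144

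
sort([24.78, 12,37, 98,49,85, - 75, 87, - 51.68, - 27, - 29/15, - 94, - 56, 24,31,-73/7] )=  [ - 94, - 75,-56, - 51.68 , - 27, - 73/7, - 29/15,12, 24,  24.78 , 31, 37,49,85 , 87, 98]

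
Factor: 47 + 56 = 103 = 103^1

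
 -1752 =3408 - 5160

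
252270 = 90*2803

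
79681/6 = 13280  +  1/6 =13280.17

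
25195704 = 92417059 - 67221355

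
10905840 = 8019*1360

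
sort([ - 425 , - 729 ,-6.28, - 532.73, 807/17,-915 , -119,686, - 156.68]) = [ - 915 , - 729, - 532.73,  -  425,  -  156.68, - 119,-6.28,807/17, 686] 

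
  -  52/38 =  - 2 + 12/19 =- 1.37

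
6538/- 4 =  - 1635  +  1/2  =  - 1634.50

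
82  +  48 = 130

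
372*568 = 211296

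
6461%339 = 20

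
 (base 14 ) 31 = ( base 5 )133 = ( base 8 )53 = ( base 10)43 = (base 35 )18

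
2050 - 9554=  - 7504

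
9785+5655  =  15440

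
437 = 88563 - 88126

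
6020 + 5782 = 11802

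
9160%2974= 238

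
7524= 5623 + 1901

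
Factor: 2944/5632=2^(- 2 )*11^( - 1)*23^1 = 23/44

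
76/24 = 19/6 = 3.17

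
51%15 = 6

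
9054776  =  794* 11404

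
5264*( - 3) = -15792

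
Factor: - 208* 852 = - 177216 = - 2^6 * 3^1*13^1*71^1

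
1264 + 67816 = 69080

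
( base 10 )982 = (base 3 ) 1100101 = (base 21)24g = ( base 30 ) 12M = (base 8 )1726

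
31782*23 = 730986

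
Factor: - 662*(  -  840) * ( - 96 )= - 53383680 = - 2^9*3^2*5^1*7^1*331^1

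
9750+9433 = 19183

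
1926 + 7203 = 9129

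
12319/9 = 12319/9 = 1368.78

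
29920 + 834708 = 864628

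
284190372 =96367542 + 187822830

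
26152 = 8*3269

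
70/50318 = 35/25159 = 0.00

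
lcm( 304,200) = 7600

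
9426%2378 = 2292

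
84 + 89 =173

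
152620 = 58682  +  93938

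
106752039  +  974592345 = 1081344384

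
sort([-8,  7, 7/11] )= [ - 8, 7/11, 7]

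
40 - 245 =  - 205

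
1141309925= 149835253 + 991474672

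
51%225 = 51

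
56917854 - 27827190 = 29090664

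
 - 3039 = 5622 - 8661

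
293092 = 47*6236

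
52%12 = 4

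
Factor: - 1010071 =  - 149^1*6779^1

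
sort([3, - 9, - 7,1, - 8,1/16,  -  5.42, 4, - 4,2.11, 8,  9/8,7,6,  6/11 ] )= [ - 9, - 8,-7, - 5.42 , - 4, 1/16,6/11,  1, 9/8, 2.11, 3,4 , 6, 7, 8]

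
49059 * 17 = 834003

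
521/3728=521/3728= 0.14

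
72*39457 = 2840904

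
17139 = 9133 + 8006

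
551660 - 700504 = -148844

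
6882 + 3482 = 10364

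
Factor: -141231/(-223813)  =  3^1*23^( - 1)*37^( - 1) * 179^1= 537/851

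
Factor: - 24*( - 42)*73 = 2^4*3^2*7^1 * 73^1 = 73584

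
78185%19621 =19322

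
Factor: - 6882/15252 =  - 37/82 = - 2^( - 1)*37^1*41^( -1)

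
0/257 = 0 = 0.00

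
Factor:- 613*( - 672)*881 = 2^5*3^1*7^1 * 613^1*881^1 = 362915616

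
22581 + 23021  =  45602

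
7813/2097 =3 + 1522/2097 = 3.73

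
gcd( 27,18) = 9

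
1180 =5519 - 4339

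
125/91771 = 125/91771 = 0.00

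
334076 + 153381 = 487457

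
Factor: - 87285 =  - 3^1*5^1*11^1*23^2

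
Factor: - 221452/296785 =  - 2^2*5^ ( - 1 )*7^1*11^1*719^1 * 59357^(  -  1) 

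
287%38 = 21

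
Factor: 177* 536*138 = 2^4*3^2* 23^1 * 59^1*67^1=13092336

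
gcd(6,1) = 1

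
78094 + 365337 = 443431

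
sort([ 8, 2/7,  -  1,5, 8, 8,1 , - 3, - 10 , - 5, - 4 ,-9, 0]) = [ - 10, - 9, - 5,-4 , - 3, - 1,  0,2/7,1,5,8 , 8,8 ]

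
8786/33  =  266 + 8/33 = 266.24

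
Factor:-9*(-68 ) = 612 = 2^2*3^2* 17^1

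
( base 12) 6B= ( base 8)123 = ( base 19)47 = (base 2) 1010011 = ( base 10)83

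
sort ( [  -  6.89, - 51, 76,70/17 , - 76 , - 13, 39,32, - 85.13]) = [ - 85.13 , - 76, - 51, - 13, - 6.89,70/17,  32,39,76]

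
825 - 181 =644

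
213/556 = 213/556 = 0.38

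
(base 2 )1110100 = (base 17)6e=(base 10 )116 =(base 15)7b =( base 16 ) 74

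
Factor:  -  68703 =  - 3^1*22901^1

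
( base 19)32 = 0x3B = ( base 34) 1p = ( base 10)59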